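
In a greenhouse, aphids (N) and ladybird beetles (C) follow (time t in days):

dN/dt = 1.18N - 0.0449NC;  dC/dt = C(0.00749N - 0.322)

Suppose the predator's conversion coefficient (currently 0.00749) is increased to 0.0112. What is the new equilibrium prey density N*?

N* ≈ 28.8

At the interior fixed point, setting dC/dt = 0 with C > 0 fixes N* = (predator death rate)/(NC coefficient) — independent of the other coefficients.
With the change, N* = 0.322/0.0112 = 28.8; it falls from 43.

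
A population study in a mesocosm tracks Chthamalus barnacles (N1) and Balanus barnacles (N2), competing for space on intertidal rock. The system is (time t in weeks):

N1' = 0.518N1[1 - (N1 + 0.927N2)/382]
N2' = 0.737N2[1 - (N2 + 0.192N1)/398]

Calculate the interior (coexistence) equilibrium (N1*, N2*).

N1* ≈ 15.9, N2* ≈ 395

Setting both brackets to zero gives the nullclines N1 + 0.927N2 = 382 and 0.192N1 + N2 = 398.
Substituting N2 = 398 - 0.192N1 into the first: N1(1 - 0.927·0.192) = 382 - 0.927·398.
So N1* = 13.1/0.822 = 15.9, and then N2* = 398 - 0.192·15.9 = 395.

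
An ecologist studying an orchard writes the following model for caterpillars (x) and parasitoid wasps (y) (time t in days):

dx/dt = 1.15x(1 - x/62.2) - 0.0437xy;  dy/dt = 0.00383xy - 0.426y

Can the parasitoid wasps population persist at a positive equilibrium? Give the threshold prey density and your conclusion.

The predator equation gives dy/dt > 0 only when x > 0.426/0.00383 = 111.
Without the predator, x → K = 62.2. Since 62.2 < 111, the predator cannot invade.

Threshold x = 111; K < 111, so no, the predator goes extinct.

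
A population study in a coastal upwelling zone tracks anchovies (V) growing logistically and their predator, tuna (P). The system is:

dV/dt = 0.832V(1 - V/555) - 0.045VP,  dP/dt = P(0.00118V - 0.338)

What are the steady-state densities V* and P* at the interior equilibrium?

From dP/dt = 0 with P > 0: 0.00118V* = 0.338, so V* = 286.
Substitute into dV/dt = 0: 0.832(1 - 286/555) = 0.045P*.
The bracket is 0.484, giving P* = 0.403/0.045 = 8.95.

V* ≈ 286, P* ≈ 8.95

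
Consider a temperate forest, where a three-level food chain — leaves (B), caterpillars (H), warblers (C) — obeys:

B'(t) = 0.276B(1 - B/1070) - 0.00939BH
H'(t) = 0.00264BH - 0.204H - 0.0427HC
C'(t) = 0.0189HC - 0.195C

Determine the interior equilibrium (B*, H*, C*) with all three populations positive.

From dC/dt = 0: 0.0189H* = 0.195, so H* = 10.3.
From dB/dt = 0: 0.276(1 - B*/1070) = 0.00939·10.3, giving B* = 1070·(1 - 0.351) = 694.
From dH/dt = 0: 0.00264·694 - 0.204 = 0.0427C*, so C* = 1.63/0.0427 = 38.2.

B* ≈ 694, H* ≈ 10.3, C* ≈ 38.2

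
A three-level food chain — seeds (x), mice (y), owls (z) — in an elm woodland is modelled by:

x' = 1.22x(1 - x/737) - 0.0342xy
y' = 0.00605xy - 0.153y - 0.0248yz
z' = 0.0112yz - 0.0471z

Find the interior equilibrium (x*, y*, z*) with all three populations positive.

From dz/dt = 0: 0.0112y* = 0.0471, so y* = 4.21.
From dx/dt = 0: 1.22(1 - x*/737) = 0.0342·4.21, giving x* = 737·(1 - 0.118) = 650.
From dy/dt = 0: 0.00605·650 - 0.153 = 0.0248z*, so z* = 3.78/0.0248 = 152.

x* ≈ 650, y* ≈ 4.21, z* ≈ 152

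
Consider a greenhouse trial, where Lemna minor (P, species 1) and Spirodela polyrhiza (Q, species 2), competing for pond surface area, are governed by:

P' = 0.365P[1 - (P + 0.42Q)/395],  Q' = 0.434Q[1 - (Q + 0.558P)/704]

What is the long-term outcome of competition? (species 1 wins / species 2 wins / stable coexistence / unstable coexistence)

stable coexistence

Compare the nullcline intercepts: K1/α12 = 395/0.42 = 940 > K2 = 704; K2/α21 = 704/0.558 = 1260 > K1 = 395.
Since both inequalities hold, each species can invade when rare, so the interior equilibrium is stable.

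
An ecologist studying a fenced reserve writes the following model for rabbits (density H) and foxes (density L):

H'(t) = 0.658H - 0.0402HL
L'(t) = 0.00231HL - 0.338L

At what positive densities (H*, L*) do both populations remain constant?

H* ≈ 146, L* ≈ 16.4

Set dL/dt = 0 with L > 0: 0.00231H - 0.338 = 0, so H* = 0.338/0.00231 = 146.
Set dH/dt = 0 with H > 0: 0.658 - 0.0402L = 0, so L* = 0.658/0.0402 = 16.4.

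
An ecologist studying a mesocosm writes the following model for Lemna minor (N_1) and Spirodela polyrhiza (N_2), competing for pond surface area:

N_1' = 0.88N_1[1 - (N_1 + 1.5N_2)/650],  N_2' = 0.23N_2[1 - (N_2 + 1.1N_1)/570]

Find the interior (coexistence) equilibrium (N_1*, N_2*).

Setting both brackets to zero gives the nullclines N_1 + 1.5N_2 = 650 and 1.1N_1 + N_2 = 570.
Substituting N_2 = 570 - 1.1N_1 into the first: N_1(1 - 1.5·1.1) = 650 - 1.5·570.
So N_1* = -205/-0.65 = 315, and then N_2* = 570 - 1.1·315 = 223.

N_1* ≈ 315, N_2* ≈ 223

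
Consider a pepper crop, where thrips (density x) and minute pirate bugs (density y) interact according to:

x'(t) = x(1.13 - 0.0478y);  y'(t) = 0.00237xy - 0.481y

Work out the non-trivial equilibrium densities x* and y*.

Set dy/dt = 0 with y > 0: 0.00237x - 0.481 = 0, so x* = 0.481/0.00237 = 203.
Set dx/dt = 0 with x > 0: 1.13 - 0.0478y = 0, so y* = 1.13/0.0478 = 23.6.

x* ≈ 203, y* ≈ 23.6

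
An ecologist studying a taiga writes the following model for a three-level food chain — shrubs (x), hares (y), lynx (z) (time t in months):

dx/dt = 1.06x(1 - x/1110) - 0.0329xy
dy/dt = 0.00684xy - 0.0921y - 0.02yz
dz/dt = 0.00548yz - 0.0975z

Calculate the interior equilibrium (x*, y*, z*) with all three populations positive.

x* ≈ 497, y* ≈ 17.8, z* ≈ 165

From dz/dt = 0: 0.00548y* = 0.0975, so y* = 17.8.
From dx/dt = 0: 1.06(1 - x*/1110) = 0.0329·17.8, giving x* = 1110·(1 - 0.552) = 497.
From dy/dt = 0: 0.00684·497 - 0.0921 = 0.02z*, so z* = 3.31/0.02 = 165.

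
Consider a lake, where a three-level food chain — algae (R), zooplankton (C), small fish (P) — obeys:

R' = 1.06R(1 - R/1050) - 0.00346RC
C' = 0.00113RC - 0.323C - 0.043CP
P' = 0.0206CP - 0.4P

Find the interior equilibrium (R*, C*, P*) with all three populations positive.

R* ≈ 983, C* ≈ 19.4, P* ≈ 18.3

From dP/dt = 0: 0.0206C* = 0.4, so C* = 19.4.
From dR/dt = 0: 1.06(1 - R*/1050) = 0.00346·19.4, giving R* = 1050·(1 - 0.0634) = 983.
From dC/dt = 0: 0.00113·983 - 0.323 = 0.043P*, so P* = 0.788/0.043 = 18.3.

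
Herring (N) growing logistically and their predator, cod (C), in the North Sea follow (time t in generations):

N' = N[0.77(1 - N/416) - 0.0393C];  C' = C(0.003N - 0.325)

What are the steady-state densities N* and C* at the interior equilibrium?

From dC/dt = 0 with C > 0: 0.003N* = 0.325, so N* = 108.
Substitute into dN/dt = 0: 0.77(1 - 108/416) = 0.0393C*.
The bracket is 0.74, giving C* = 0.569/0.0393 = 14.5.

N* ≈ 108, C* ≈ 14.5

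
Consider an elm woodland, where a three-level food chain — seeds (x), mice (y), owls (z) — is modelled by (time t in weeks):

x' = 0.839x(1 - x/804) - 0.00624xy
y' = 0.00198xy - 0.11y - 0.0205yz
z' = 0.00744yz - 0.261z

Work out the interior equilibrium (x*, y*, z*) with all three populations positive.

x* ≈ 594, y* ≈ 35.1, z* ≈ 52

From dz/dt = 0: 0.00744y* = 0.261, so y* = 35.1.
From dx/dt = 0: 0.839(1 - x*/804) = 0.00624·35.1, giving x* = 804·(1 - 0.261) = 594.
From dy/dt = 0: 0.00198·594 - 0.11 = 0.0205z*, so z* = 1.07/0.0205 = 52.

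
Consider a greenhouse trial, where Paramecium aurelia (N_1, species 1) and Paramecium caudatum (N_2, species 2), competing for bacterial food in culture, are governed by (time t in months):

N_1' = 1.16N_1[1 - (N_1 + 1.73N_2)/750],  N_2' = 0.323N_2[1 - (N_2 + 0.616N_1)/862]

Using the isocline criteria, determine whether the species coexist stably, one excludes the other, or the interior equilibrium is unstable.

Compare the nullcline intercepts: K1/α12 = 750/1.73 = 434 < K2 = 862; K2/α21 = 862/0.616 = 1400 > K1 = 750.
Since the inequalities point opposite ways, species 2 can invade but species 1 cannot.

species 2 excludes species 1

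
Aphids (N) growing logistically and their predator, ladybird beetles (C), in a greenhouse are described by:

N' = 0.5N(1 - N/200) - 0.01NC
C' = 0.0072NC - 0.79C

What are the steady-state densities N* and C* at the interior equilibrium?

N* ≈ 110, C* ≈ 22.6

From dC/dt = 0 with C > 0: 0.0072N* = 0.79, so N* = 110.
Substitute into dN/dt = 0: 0.5(1 - 110/200) = 0.01C*.
The bracket is 0.451, giving C* = 0.226/0.01 = 22.6.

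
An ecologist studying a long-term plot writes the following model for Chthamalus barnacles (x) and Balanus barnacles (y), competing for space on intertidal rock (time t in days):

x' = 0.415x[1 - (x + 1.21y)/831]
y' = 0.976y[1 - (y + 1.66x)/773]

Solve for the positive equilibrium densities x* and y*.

x* ≈ 103, y* ≈ 601

Setting both brackets to zero gives the nullclines x + 1.21y = 831 and 1.66x + y = 773.
Substituting y = 773 - 1.66x into the first: x(1 - 1.21·1.66) = 831 - 1.21·773.
So x* = -104/-1.01 = 103, and then y* = 773 - 1.66·103 = 601.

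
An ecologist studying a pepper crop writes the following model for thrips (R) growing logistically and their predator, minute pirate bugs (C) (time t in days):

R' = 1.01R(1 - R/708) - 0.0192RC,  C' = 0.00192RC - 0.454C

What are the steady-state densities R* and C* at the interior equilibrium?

R* ≈ 236, C* ≈ 35

From dC/dt = 0 with C > 0: 0.00192R* = 0.454, so R* = 236.
Substitute into dR/dt = 0: 1.01(1 - 236/708) = 0.0192C*.
The bracket is 0.666, giving C* = 0.673/0.0192 = 35.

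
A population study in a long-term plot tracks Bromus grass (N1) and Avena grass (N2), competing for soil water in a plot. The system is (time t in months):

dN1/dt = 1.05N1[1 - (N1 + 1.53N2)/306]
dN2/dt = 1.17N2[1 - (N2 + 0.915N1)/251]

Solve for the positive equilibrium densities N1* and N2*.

Setting both brackets to zero gives the nullclines N1 + 1.53N2 = 306 and 0.915N1 + N2 = 251.
Substituting N2 = 251 - 0.915N1 into the first: N1(1 - 1.53·0.915) = 306 - 1.53·251.
So N1* = -78/-0.4 = 195, and then N2* = 251 - 0.915·195 = 72.5.

N1* ≈ 195, N2* ≈ 72.5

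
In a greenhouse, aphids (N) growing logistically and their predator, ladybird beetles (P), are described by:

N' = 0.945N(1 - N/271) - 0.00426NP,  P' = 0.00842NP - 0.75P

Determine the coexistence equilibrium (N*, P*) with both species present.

N* ≈ 89.1, P* ≈ 149

From dP/dt = 0 with P > 0: 0.00842N* = 0.75, so N* = 89.1.
Substitute into dN/dt = 0: 0.945(1 - 89.1/271) = 0.00426P*.
The bracket is 0.671, giving P* = 0.634/0.00426 = 149.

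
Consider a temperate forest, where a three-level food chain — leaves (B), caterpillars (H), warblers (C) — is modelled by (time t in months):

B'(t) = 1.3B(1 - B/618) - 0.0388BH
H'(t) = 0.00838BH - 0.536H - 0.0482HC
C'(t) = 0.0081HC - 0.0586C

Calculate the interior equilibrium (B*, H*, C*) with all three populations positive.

From dC/dt = 0: 0.0081H* = 0.0586, so H* = 7.23.
From dB/dt = 0: 1.3(1 - B*/618) = 0.0388·7.23, giving B* = 618·(1 - 0.216) = 485.
From dH/dt = 0: 0.00838·485 - 0.536 = 0.0482C*, so C* = 3.52/0.0482 = 73.1.

B* ≈ 485, H* ≈ 7.23, C* ≈ 73.1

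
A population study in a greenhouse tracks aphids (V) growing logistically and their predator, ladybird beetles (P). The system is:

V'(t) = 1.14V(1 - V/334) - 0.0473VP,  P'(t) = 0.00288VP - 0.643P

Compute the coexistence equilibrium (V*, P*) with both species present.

V* ≈ 223, P* ≈ 7.99

From dP/dt = 0 with P > 0: 0.00288V* = 0.643, so V* = 223.
Substitute into dV/dt = 0: 1.14(1 - 223/334) = 0.0473P*.
The bracket is 0.332, giving P* = 0.378/0.0473 = 7.99.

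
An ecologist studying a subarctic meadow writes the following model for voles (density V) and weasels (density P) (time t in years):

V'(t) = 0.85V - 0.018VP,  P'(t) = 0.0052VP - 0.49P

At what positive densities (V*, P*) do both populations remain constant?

V* ≈ 94.2, P* ≈ 47.2

Set dP/dt = 0 with P > 0: 0.0052V - 0.49 = 0, so V* = 0.49/0.0052 = 94.2.
Set dV/dt = 0 with V > 0: 0.85 - 0.018P = 0, so P* = 0.85/0.018 = 47.2.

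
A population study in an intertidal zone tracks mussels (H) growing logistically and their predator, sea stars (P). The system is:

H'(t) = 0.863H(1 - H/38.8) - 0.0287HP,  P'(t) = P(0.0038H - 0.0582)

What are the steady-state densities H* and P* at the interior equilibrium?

From dP/dt = 0 with P > 0: 0.0038H* = 0.0582, so H* = 15.3.
Substitute into dH/dt = 0: 0.863(1 - 15.3/38.8) = 0.0287P*.
The bracket is 0.605, giving P* = 0.522/0.0287 = 18.2.

H* ≈ 15.3, P* ≈ 18.2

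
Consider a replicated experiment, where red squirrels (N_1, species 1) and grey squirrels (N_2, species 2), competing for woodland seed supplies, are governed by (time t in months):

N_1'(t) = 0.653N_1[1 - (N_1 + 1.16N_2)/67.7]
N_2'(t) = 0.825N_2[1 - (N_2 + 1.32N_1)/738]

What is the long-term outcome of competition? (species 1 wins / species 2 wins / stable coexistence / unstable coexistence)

species 2 excludes species 1

Compare the nullcline intercepts: K1/α12 = 67.7/1.16 = 58.4 < K2 = 738; K2/α21 = 738/1.32 = 559 > K1 = 67.7.
Since the inequalities point opposite ways, species 2 can invade but species 1 cannot.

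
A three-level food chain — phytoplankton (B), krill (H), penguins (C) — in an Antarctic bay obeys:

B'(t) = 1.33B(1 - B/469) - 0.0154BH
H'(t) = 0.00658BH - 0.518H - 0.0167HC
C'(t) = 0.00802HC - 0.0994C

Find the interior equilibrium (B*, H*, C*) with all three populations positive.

From dC/dt = 0: 0.00802H* = 0.0994, so H* = 12.4.
From dB/dt = 0: 1.33(1 - B*/469) = 0.0154·12.4, giving B* = 469·(1 - 0.144) = 402.
From dH/dt = 0: 0.00658·402 - 0.518 = 0.0167C*, so C* = 2.13/0.0167 = 127.

B* ≈ 402, H* ≈ 12.4, C* ≈ 127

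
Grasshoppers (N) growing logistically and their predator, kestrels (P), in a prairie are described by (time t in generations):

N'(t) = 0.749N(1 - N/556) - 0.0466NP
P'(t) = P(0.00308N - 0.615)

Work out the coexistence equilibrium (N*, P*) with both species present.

From dP/dt = 0 with P > 0: 0.00308N* = 0.615, so N* = 200.
Substitute into dN/dt = 0: 0.749(1 - 200/556) = 0.0466P*.
The bracket is 0.641, giving P* = 0.48/0.0466 = 10.3.

N* ≈ 200, P* ≈ 10.3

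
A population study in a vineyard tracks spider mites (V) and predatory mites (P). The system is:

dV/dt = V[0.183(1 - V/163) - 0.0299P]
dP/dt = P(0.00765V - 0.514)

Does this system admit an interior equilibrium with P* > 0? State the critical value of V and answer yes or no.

The predator equation gives dP/dt > 0 only when V > 0.514/0.00765 = 67.2.
Without the predator, V → K = 163. Since 163 > 67.2, the predator can invade and persist.

Threshold V = 67.2; K > 67.2, so yes, the predator persists.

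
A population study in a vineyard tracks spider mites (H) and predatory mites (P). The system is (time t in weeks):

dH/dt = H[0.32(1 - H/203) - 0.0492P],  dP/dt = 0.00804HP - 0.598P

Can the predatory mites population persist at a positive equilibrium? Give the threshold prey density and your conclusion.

The predator equation gives dP/dt > 0 only when H > 0.598/0.00804 = 74.4.
Without the predator, H → K = 203. Since 203 > 74.4, the predator can invade and persist.

Threshold H = 74.4; K > 74.4, so yes, the predator persists.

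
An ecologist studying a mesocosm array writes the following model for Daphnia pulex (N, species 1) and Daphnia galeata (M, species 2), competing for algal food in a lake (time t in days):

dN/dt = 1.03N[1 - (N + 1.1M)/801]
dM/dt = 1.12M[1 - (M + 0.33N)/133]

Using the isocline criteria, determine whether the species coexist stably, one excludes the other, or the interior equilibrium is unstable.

Compare the nullcline intercepts: K1/α12 = 801/1.1 = 728 > K2 = 133; K2/α21 = 133/0.33 = 403 < K1 = 801.
Since the inequalities point opposite ways, species 1 can invade but species 2 cannot.

species 1 excludes species 2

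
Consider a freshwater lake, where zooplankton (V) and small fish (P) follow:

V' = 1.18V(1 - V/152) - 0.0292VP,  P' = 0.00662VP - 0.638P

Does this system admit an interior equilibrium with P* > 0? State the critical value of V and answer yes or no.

Threshold V = 96.4; K > 96.4, so yes, the predator persists.

The predator equation gives dP/dt > 0 only when V > 0.638/0.00662 = 96.4.
Without the predator, V → K = 152. Since 152 > 96.4, the predator can invade and persist.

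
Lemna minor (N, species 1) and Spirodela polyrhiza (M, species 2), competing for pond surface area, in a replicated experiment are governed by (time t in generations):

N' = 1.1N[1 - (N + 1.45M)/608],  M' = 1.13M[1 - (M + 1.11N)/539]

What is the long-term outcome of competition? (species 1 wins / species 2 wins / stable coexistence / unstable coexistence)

unstable coexistence (outcome depends on initial conditions)

Compare the nullcline intercepts: K1/α12 = 608/1.45 = 419 < K2 = 539; K2/α21 = 539/1.11 = 486 < K1 = 608.
Since both are reversed, neither can invade when rare; the interior point is a saddle.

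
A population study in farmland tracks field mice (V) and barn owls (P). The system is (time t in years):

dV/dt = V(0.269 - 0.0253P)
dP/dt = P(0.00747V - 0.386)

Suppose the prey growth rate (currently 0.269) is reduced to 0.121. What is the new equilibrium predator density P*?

P* ≈ 4.78

At the interior fixed point, setting dV/dt = 0 with V > 0 fixes P* = (prey growth rate)/(VP coefficient) — independent of the other coefficients.
With the change, P* = 0.121/0.0253 = 4.78; it falls from 10.6.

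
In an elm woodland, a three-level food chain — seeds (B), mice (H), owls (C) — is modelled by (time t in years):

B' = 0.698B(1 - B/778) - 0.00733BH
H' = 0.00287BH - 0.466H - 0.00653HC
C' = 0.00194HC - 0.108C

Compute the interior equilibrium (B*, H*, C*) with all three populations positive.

B* ≈ 323, H* ≈ 55.7, C* ≈ 70.7

From dC/dt = 0: 0.00194H* = 0.108, so H* = 55.7.
From dB/dt = 0: 0.698(1 - B*/778) = 0.00733·55.7, giving B* = 778·(1 - 0.585) = 323.
From dH/dt = 0: 0.00287·323 - 0.466 = 0.00653C*, so C* = 0.461/0.00653 = 70.7.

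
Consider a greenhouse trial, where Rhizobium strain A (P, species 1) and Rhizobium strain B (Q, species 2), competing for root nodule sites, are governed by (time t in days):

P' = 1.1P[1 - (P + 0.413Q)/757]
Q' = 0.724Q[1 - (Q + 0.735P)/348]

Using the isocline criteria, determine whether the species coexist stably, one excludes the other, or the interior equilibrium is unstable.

species 1 excludes species 2

Compare the nullcline intercepts: K1/α12 = 757/0.413 = 1830 > K2 = 348; K2/α21 = 348/0.735 = 473 < K1 = 757.
Since the inequalities point opposite ways, species 1 can invade but species 2 cannot.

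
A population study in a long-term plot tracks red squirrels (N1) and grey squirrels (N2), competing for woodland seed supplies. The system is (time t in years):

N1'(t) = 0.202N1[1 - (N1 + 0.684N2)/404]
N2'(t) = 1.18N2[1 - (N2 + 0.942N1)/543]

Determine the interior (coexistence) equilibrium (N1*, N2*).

N1* ≈ 91.6, N2* ≈ 457

Setting both brackets to zero gives the nullclines N1 + 0.684N2 = 404 and 0.942N1 + N2 = 543.
Substituting N2 = 543 - 0.942N1 into the first: N1(1 - 0.684·0.942) = 404 - 0.684·543.
So N1* = 32.6/0.356 = 91.6, and then N2* = 543 - 0.942·91.6 = 457.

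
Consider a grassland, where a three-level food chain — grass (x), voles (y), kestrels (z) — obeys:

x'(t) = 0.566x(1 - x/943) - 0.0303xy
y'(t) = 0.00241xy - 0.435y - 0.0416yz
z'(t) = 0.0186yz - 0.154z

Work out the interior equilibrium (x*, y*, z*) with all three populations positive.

From dz/dt = 0: 0.0186y* = 0.154, so y* = 8.28.
From dx/dt = 0: 0.566(1 - x*/943) = 0.0303·8.28, giving x* = 943·(1 - 0.443) = 525.
From dy/dt = 0: 0.00241·525 - 0.435 = 0.0416z*, so z* = 0.83/0.0416 = 20.

x* ≈ 525, y* ≈ 8.28, z* ≈ 20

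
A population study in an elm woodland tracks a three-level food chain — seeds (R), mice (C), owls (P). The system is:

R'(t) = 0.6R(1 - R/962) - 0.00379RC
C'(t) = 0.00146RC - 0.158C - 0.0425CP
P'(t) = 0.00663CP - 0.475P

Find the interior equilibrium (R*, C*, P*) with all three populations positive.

R* ≈ 527, C* ≈ 71.6, P* ≈ 14.4

From dP/dt = 0: 0.00663C* = 0.475, so C* = 71.6.
From dR/dt = 0: 0.6(1 - R*/962) = 0.00379·71.6, giving R* = 962·(1 - 0.453) = 527.
From dC/dt = 0: 0.00146·527 - 0.158 = 0.0425P*, so P* = 0.611/0.0425 = 14.4.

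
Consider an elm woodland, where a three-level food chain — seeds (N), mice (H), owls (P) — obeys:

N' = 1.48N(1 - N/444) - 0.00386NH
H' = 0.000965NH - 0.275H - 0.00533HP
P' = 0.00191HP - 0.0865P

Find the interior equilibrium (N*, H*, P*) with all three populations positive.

From dP/dt = 0: 0.00191H* = 0.0865, so H* = 45.3.
From dN/dt = 0: 1.48(1 - N*/444) = 0.00386·45.3, giving N* = 444·(1 - 0.118) = 392.
From dH/dt = 0: 0.000965·392 - 0.275 = 0.00533P*, so P* = 0.103/0.00533 = 19.3.

N* ≈ 392, H* ≈ 45.3, P* ≈ 19.3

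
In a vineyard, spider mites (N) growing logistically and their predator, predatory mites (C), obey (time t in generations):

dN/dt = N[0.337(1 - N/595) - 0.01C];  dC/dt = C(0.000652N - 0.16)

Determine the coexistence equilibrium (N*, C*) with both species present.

From dC/dt = 0 with C > 0: 0.000652N* = 0.16, so N* = 245.
Substitute into dN/dt = 0: 0.337(1 - 245/595) = 0.01C*.
The bracket is 0.588, giving C* = 0.198/0.01 = 19.8.

N* ≈ 245, C* ≈ 19.8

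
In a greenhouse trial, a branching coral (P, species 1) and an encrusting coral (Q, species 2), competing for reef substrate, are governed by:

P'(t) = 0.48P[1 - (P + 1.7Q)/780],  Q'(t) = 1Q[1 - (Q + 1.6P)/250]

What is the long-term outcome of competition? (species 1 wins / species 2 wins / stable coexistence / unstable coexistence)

Compare the nullcline intercepts: K1/α12 = 780/1.7 = 459 > K2 = 250; K2/α21 = 250/1.6 = 156 < K1 = 780.
Since the inequalities point opposite ways, species 1 can invade but species 2 cannot.

species 1 excludes species 2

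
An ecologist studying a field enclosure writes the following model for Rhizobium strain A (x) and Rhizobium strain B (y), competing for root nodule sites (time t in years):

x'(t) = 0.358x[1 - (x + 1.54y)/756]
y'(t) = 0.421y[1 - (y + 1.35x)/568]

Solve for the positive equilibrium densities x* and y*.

Setting both brackets to zero gives the nullclines x + 1.54y = 756 and 1.35x + y = 568.
Substituting y = 568 - 1.35x into the first: x(1 - 1.54·1.35) = 756 - 1.54·568.
So x* = -119/-1.08 = 110, and then y* = 568 - 1.35·110 = 419.

x* ≈ 110, y* ≈ 419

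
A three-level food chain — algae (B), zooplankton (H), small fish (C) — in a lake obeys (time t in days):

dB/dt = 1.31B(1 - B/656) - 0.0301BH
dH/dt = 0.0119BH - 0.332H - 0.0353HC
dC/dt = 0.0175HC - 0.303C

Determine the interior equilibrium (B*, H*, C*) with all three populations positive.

B* ≈ 395, H* ≈ 17.3, C* ≈ 124

From dC/dt = 0: 0.0175H* = 0.303, so H* = 17.3.
From dB/dt = 0: 1.31(1 - B*/656) = 0.0301·17.3, giving B* = 656·(1 - 0.398) = 395.
From dH/dt = 0: 0.0119·395 - 0.332 = 0.0353C*, so C* = 4.37/0.0353 = 124.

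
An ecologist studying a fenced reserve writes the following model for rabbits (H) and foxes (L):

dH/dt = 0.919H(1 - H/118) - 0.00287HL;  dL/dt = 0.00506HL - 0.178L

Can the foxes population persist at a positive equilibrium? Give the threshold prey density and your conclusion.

The predator equation gives dL/dt > 0 only when H > 0.178/0.00506 = 35.2.
Without the predator, H → K = 118. Since 118 > 35.2, the predator can invade and persist.

Threshold H = 35.2; K > 35.2, so yes, the predator persists.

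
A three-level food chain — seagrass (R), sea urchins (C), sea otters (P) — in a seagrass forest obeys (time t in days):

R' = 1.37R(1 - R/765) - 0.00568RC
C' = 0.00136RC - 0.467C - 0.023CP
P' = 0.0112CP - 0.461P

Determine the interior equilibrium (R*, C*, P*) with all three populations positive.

From dP/dt = 0: 0.0112C* = 0.461, so C* = 41.2.
From dR/dt = 0: 1.37(1 - R*/765) = 0.00568·41.2, giving R* = 765·(1 - 0.171) = 634.
From dC/dt = 0: 0.00136·634 - 0.467 = 0.023P*, so P* = 0.396/0.023 = 17.2.

R* ≈ 634, C* ≈ 41.2, P* ≈ 17.2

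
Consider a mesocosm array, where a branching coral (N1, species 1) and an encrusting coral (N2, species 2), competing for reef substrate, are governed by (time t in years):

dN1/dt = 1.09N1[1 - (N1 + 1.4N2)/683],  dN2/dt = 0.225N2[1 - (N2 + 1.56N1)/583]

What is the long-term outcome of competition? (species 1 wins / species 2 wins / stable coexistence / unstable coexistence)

Compare the nullcline intercepts: K1/α12 = 683/1.4 = 488 < K2 = 583; K2/α21 = 583/1.56 = 374 < K1 = 683.
Since both are reversed, neither can invade when rare; the interior point is a saddle.

unstable coexistence (outcome depends on initial conditions)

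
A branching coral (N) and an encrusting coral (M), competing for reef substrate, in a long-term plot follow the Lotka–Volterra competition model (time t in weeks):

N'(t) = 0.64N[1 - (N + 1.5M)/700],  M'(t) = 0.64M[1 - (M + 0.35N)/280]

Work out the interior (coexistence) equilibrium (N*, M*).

Setting both brackets to zero gives the nullclines N + 1.5M = 700 and 0.35N + M = 280.
Substituting M = 280 - 0.35N into the first: N(1 - 1.5·0.35) = 700 - 1.5·280.
So N* = 280/0.475 = 589, and then M* = 280 - 0.35·589 = 73.7.

N* ≈ 589, M* ≈ 73.7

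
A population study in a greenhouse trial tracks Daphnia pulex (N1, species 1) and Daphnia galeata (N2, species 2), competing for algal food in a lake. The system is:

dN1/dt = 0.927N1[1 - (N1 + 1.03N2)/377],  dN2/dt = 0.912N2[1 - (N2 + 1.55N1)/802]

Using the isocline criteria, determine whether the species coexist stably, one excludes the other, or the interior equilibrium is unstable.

Compare the nullcline intercepts: K1/α12 = 377/1.03 = 366 < K2 = 802; K2/α21 = 802/1.55 = 517 > K1 = 377.
Since the inequalities point opposite ways, species 2 can invade but species 1 cannot.

species 2 excludes species 1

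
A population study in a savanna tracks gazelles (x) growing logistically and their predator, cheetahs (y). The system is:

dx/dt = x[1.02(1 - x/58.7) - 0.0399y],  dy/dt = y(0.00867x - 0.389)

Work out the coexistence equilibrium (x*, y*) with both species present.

x* ≈ 44.9, y* ≈ 6.02

From dy/dt = 0 with y > 0: 0.00867x* = 0.389, so x* = 44.9.
Substitute into dx/dt = 0: 1.02(1 - 44.9/58.7) = 0.0399y*.
The bracket is 0.236, giving y* = 0.24/0.0399 = 6.02.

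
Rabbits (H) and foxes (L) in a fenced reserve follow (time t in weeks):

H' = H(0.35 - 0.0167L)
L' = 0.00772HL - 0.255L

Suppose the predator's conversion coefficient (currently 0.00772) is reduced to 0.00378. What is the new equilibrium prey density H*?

At the interior fixed point, setting dL/dt = 0 with L > 0 fixes H* = (predator death rate)/(HL coefficient) — independent of the other coefficients.
With the change, H* = 0.255/0.00378 = 67.5; it rises from 33.

H* ≈ 67.5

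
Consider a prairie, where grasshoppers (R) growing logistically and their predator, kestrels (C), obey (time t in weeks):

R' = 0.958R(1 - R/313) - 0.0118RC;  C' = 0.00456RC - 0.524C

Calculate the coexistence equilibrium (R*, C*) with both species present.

From dC/dt = 0 with C > 0: 0.00456R* = 0.524, so R* = 115.
Substitute into dR/dt = 0: 0.958(1 - 115/313) = 0.0118C*.
The bracket is 0.633, giving C* = 0.606/0.0118 = 51.4.

R* ≈ 115, C* ≈ 51.4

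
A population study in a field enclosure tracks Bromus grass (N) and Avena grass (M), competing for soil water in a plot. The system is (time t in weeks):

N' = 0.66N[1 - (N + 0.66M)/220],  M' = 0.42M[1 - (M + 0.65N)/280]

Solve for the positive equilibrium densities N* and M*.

N* ≈ 61.6, M* ≈ 240

Setting both brackets to zero gives the nullclines N + 0.66M = 220 and 0.65N + M = 280.
Substituting M = 280 - 0.65N into the first: N(1 - 0.66·0.65) = 220 - 0.66·280.
So N* = 35.2/0.571 = 61.6, and then M* = 280 - 0.65·61.6 = 240.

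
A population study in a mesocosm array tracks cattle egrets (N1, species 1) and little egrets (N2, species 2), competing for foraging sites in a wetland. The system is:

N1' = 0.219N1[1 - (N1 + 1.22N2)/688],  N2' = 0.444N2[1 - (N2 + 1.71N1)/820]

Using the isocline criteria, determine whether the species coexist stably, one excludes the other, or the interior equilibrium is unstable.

unstable coexistence (outcome depends on initial conditions)

Compare the nullcline intercepts: K1/α12 = 688/1.22 = 564 < K2 = 820; K2/α21 = 820/1.71 = 480 < K1 = 688.
Since both are reversed, neither can invade when rare; the interior point is a saddle.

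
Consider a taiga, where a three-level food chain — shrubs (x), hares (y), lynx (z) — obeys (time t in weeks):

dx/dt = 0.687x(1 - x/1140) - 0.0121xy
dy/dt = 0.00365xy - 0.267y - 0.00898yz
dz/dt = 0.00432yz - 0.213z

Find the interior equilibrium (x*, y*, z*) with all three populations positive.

From dz/dt = 0: 0.00432y* = 0.213, so y* = 49.3.
From dx/dt = 0: 0.687(1 - x*/1140) = 0.0121·49.3, giving x* = 1140·(1 - 0.868) = 150.
From dy/dt = 0: 0.00365·150 - 0.267 = 0.00898z*, so z* = 0.281/0.00898 = 31.2.

x* ≈ 150, y* ≈ 49.3, z* ≈ 31.2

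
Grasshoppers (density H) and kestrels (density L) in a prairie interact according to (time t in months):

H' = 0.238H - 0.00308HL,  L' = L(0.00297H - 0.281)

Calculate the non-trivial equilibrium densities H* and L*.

Set dL/dt = 0 with L > 0: 0.00297H - 0.281 = 0, so H* = 0.281/0.00297 = 94.6.
Set dH/dt = 0 with H > 0: 0.238 - 0.00308L = 0, so L* = 0.238/0.00308 = 77.3.

H* ≈ 94.6, L* ≈ 77.3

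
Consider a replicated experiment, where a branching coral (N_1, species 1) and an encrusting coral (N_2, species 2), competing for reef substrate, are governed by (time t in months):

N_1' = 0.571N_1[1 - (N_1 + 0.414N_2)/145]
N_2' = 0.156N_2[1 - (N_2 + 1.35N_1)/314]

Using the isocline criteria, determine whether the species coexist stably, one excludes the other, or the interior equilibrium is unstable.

stable coexistence

Compare the nullcline intercepts: K1/α12 = 145/0.414 = 350 > K2 = 314; K2/α21 = 314/1.35 = 233 > K1 = 145.
Since both inequalities hold, each species can invade when rare, so the interior equilibrium is stable.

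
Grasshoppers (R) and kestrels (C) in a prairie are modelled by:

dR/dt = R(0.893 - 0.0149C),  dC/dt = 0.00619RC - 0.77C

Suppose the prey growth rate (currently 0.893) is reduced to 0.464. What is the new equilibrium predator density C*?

At the interior fixed point, setting dR/dt = 0 with R > 0 fixes C* = (prey growth rate)/(RC coefficient) — independent of the other coefficients.
With the change, C* = 0.464/0.0149 = 31.1; it falls from 59.9.

C* ≈ 31.1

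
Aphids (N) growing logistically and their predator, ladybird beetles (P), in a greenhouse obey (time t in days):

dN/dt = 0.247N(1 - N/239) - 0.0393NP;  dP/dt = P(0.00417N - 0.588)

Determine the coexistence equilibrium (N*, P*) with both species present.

From dP/dt = 0 with P > 0: 0.00417N* = 0.588, so N* = 141.
Substitute into dN/dt = 0: 0.247(1 - 141/239) = 0.0393P*.
The bracket is 0.41, giving P* = 0.101/0.0393 = 2.58.

N* ≈ 141, P* ≈ 2.58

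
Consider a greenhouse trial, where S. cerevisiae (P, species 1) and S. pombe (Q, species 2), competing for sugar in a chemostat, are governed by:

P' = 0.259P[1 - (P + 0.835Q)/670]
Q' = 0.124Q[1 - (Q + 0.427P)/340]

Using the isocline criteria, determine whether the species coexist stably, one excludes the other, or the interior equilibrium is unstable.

Compare the nullcline intercepts: K1/α12 = 670/0.835 = 802 > K2 = 340; K2/α21 = 340/0.427 = 796 > K1 = 670.
Since both inequalities hold, each species can invade when rare, so the interior equilibrium is stable.

stable coexistence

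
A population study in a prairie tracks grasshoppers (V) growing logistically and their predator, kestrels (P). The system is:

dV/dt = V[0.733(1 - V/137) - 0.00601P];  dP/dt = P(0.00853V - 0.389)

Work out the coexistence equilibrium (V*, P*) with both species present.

V* ≈ 45.6, P* ≈ 81.4

From dP/dt = 0 with P > 0: 0.00853V* = 0.389, so V* = 45.6.
Substitute into dV/dt = 0: 0.733(1 - 45.6/137) = 0.00601P*.
The bracket is 0.667, giving P* = 0.489/0.00601 = 81.4.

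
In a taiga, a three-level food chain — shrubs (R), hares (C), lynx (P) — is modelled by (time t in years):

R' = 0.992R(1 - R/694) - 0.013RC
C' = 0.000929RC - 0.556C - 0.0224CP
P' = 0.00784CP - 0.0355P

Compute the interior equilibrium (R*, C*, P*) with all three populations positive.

From dP/dt = 0: 0.00784C* = 0.0355, so C* = 4.53.
From dR/dt = 0: 0.992(1 - R*/694) = 0.013·4.53, giving R* = 694·(1 - 0.0593) = 653.
From dC/dt = 0: 0.000929·653 - 0.556 = 0.0224P*, so P* = 0.0505/0.0224 = 2.25.

R* ≈ 653, C* ≈ 4.53, P* ≈ 2.25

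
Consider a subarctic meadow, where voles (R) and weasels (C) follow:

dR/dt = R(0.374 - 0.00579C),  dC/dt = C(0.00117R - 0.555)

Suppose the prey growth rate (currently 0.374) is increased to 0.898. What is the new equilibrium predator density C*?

C* ≈ 155

At the interior fixed point, setting dR/dt = 0 with R > 0 fixes C* = (prey growth rate)/(RC coefficient) — independent of the other coefficients.
With the change, C* = 0.898/0.00579 = 155; it rises from 64.6.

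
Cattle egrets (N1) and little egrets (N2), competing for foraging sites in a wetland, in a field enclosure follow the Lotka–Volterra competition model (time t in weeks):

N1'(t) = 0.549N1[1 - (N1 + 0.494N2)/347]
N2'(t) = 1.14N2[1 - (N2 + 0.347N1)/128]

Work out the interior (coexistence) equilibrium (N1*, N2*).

Setting both brackets to zero gives the nullclines N1 + 0.494N2 = 347 and 0.347N1 + N2 = 128.
Substituting N2 = 128 - 0.347N1 into the first: N1(1 - 0.494·0.347) = 347 - 0.494·128.
So N1* = 284/0.829 = 342, and then N2* = 128 - 0.347·342 = 9.16.

N1* ≈ 342, N2* ≈ 9.16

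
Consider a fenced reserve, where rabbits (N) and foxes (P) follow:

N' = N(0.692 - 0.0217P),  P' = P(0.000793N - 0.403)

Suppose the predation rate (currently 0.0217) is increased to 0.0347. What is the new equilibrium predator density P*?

At the interior fixed point, setting dN/dt = 0 with N > 0 fixes P* = (prey growth rate)/(NP coefficient) — independent of the other coefficients.
With the change, P* = 0.692/0.0347 = 19.9; it falls from 31.9.

P* ≈ 19.9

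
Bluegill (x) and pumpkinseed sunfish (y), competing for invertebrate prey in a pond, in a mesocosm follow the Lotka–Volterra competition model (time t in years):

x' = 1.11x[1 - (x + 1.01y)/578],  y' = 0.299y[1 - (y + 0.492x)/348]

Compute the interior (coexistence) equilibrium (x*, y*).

x* ≈ 450, y* ≈ 126

Setting both brackets to zero gives the nullclines x + 1.01y = 578 and 0.492x + y = 348.
Substituting y = 348 - 0.492x into the first: x(1 - 1.01·0.492) = 578 - 1.01·348.
So x* = 227/0.503 = 450, and then y* = 348 - 0.492·450 = 126.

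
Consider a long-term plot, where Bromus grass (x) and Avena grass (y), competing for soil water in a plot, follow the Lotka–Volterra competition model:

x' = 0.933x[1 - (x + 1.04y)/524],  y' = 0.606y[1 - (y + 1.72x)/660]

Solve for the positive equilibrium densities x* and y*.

x* ≈ 206, y* ≈ 306

Setting both brackets to zero gives the nullclines x + 1.04y = 524 and 1.72x + y = 660.
Substituting y = 660 - 1.72x into the first: x(1 - 1.04·1.72) = 524 - 1.04·660.
So x* = -162/-0.789 = 206, and then y* = 660 - 1.72·206 = 306.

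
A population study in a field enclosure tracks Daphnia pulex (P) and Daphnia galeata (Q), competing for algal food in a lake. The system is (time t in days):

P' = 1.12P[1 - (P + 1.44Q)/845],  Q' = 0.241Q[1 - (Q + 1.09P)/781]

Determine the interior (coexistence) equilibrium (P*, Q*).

P* ≈ 491, Q* ≈ 246

Setting both brackets to zero gives the nullclines P + 1.44Q = 845 and 1.09P + Q = 781.
Substituting Q = 781 - 1.09P into the first: P(1 - 1.44·1.09) = 845 - 1.44·781.
So P* = -280/-0.57 = 491, and then Q* = 781 - 1.09·491 = 246.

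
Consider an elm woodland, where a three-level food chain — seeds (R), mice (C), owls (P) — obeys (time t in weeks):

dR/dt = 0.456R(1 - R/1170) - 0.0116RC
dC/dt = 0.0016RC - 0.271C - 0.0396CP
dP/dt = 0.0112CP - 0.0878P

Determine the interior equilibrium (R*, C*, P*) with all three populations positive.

From dP/dt = 0: 0.0112C* = 0.0878, so C* = 7.84.
From dR/dt = 0: 0.456(1 - R*/1170) = 0.0116·7.84, giving R* = 1170·(1 - 0.199) = 937.
From dC/dt = 0: 0.0016·937 - 0.271 = 0.0396P*, so P* = 1.23/0.0396 = 31.

R* ≈ 937, C* ≈ 7.84, P* ≈ 31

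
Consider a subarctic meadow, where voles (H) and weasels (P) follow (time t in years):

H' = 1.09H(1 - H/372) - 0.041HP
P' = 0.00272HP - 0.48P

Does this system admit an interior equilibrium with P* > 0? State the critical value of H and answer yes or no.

The predator equation gives dP/dt > 0 only when H > 0.48/0.00272 = 176.
Without the predator, H → K = 372. Since 372 > 176, the predator can invade and persist.

Threshold H = 176; K > 176, so yes, the predator persists.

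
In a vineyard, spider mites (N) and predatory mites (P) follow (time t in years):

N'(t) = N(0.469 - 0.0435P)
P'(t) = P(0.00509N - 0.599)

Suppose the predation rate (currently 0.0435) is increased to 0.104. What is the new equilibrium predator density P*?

P* ≈ 4.51

At the interior fixed point, setting dN/dt = 0 with N > 0 fixes P* = (prey growth rate)/(NP coefficient) — independent of the other coefficients.
With the change, P* = 0.469/0.104 = 4.51; it falls from 10.8.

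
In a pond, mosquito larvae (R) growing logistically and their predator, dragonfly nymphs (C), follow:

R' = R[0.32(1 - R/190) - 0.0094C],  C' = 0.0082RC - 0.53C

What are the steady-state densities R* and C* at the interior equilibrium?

R* ≈ 64.6, C* ≈ 22.5

From dC/dt = 0 with C > 0: 0.0082R* = 0.53, so R* = 64.6.
Substitute into dR/dt = 0: 0.32(1 - 64.6/190) = 0.0094C*.
The bracket is 0.66, giving C* = 0.211/0.0094 = 22.5.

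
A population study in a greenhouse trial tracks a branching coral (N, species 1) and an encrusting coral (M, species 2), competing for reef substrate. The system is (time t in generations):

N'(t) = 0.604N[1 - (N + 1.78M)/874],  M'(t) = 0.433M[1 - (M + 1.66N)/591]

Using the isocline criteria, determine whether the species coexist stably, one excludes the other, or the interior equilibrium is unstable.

unstable coexistence (outcome depends on initial conditions)

Compare the nullcline intercepts: K1/α12 = 874/1.78 = 491 < K2 = 591; K2/α21 = 591/1.66 = 356 < K1 = 874.
Since both are reversed, neither can invade when rare; the interior point is a saddle.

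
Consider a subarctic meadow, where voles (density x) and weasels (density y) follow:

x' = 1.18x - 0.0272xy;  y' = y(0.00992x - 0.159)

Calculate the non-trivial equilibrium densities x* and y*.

x* ≈ 16, y* ≈ 43.4

Set dy/dt = 0 with y > 0: 0.00992x - 0.159 = 0, so x* = 0.159/0.00992 = 16.
Set dx/dt = 0 with x > 0: 1.18 - 0.0272y = 0, so y* = 1.18/0.0272 = 43.4.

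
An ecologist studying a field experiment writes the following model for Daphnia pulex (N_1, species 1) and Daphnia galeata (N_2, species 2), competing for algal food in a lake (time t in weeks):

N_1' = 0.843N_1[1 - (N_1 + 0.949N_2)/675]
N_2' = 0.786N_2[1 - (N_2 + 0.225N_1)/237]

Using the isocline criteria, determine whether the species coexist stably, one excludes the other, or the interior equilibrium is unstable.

stable coexistence

Compare the nullcline intercepts: K1/α12 = 675/0.949 = 711 > K2 = 237; K2/α21 = 237/0.225 = 1050 > K1 = 675.
Since both inequalities hold, each species can invade when rare, so the interior equilibrium is stable.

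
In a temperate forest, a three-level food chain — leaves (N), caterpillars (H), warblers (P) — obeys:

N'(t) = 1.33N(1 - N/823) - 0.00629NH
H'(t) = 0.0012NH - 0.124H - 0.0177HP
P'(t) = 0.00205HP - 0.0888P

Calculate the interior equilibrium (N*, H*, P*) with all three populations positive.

N* ≈ 654, H* ≈ 43.3, P* ≈ 37.4

From dP/dt = 0: 0.00205H* = 0.0888, so H* = 43.3.
From dN/dt = 0: 1.33(1 - N*/823) = 0.00629·43.3, giving N* = 823·(1 - 0.205) = 654.
From dH/dt = 0: 0.0012·654 - 0.124 = 0.0177P*, so P* = 0.661/0.0177 = 37.4.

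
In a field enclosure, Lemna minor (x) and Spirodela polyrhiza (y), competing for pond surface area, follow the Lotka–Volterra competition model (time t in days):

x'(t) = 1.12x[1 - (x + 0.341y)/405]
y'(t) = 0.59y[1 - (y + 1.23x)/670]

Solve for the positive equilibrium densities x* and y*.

Setting both brackets to zero gives the nullclines x + 0.341y = 405 and 1.23x + y = 670.
Substituting y = 670 - 1.23x into the first: x(1 - 0.341·1.23) = 405 - 0.341·670.
So x* = 177/0.581 = 304, and then y* = 670 - 1.23·304 = 296.

x* ≈ 304, y* ≈ 296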